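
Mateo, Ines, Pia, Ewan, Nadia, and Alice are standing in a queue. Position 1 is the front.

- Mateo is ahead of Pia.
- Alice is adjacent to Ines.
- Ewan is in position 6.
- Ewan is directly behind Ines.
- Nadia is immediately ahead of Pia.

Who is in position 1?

With clue 1, Pia is ruled out for position 1.
With clues 1–3, Ewan is ruled out for position 1.
With clues 1–4, Alice and Ines are ruled out for position 1.
With clues 1–5, Nadia is ruled out for position 1.
So position 1 is Mateo.

Mateo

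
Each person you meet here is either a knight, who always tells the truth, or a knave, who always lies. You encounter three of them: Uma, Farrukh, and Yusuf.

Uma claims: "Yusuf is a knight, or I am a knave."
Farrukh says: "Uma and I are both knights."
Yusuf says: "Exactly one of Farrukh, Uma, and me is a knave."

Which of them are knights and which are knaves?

Uma: knight, Farrukh: knave, Yusuf: knight

Consider Uma. Suppose Uma is a knave.
Then Uma's own statement would have to be false, but it can't be — contradiction.
So Uma is a knight.
Consider Farrukh. Suppose Farrukh is a knight.
Then whichever role Yusuf has, Yusuf's statement has the wrong truth value — contradiction.
So Farrukh is a knave.
Consider Yusuf. Suppose Yusuf is a knave.
Then Uma's statement comes out false, contradicting Uma being a knight.
So Yusuf is a knight.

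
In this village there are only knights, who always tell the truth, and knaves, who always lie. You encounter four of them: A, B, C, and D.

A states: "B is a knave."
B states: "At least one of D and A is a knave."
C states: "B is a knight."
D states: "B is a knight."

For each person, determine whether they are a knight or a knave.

A: knave, B: knight, C: knight, D: knight

Consider A. Suppose A is a knight.
Then no assignment of the remaining roles makes every statement match its speaker's type — contradiction.
So A is a knave.
With that fixed, B's statement is true, so B is a knight.
With that fixed, C's statement is true, so C is a knight.
With that fixed, D's statement is true, so D is a knight.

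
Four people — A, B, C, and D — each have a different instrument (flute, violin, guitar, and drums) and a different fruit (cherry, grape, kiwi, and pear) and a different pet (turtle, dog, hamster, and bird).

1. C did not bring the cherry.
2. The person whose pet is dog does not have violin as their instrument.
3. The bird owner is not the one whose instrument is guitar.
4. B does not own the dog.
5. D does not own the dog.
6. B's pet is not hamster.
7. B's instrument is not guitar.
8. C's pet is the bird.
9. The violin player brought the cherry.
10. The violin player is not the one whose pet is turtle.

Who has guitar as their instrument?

With clues 1–7, B is impossible for the one with instrument guitar.
With clues 1–8, C is impossible for the one with instrument guitar.
With clues 1–10, D is impossible for the one with instrument guitar.
That leaves A.

A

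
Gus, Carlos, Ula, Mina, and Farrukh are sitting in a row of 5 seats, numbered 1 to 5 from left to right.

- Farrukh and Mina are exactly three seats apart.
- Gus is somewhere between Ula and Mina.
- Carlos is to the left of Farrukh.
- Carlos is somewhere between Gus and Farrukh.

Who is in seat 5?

With clues 1–2, Gus is ruled out for seat 5.
With clues 1–3, Carlos is ruled out for seat 5.
With clues 1–4, Farrukh and Mina are ruled out for seat 5.
So seat 5 is Ula.

Ula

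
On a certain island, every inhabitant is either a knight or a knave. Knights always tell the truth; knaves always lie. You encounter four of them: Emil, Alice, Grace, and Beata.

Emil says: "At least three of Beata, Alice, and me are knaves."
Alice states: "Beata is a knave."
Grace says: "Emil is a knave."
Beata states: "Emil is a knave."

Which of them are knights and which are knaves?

Emil: knave, Alice: knave, Grace: knight, Beata: knight

Consider Emil. Suppose Emil is a knight.
Then Emil's own statement would have to be true, but it can't be — contradiction.
So Emil is a knave.
With that fixed, Grace's statement is true, so Grace is a knight.
With that fixed, Beata's statement is true, so Beata is a knight.
With that fixed, Alice's statement is false, so Alice is a knave.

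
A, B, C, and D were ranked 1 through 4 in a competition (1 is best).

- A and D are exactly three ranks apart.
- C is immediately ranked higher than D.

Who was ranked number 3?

With clue 1, A and D are ruled out for rank 3.
With clues 1–2, B is ruled out for rank 3.
So rank 3 is C.

C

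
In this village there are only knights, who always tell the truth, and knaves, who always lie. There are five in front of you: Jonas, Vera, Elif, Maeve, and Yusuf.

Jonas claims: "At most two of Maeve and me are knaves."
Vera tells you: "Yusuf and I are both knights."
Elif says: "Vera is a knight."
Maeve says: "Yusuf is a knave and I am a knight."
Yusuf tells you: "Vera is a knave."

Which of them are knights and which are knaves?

Jonas: knight, Vera: knave, Elif: knave, Maeve: knave, Yusuf: knight

Regardless of anyone's role, Jonas's statement is true, so Jonas is a knight.
Consider Vera. Suppose Vera is a knight.
Then no assignment of the remaining roles makes every statement match its speaker's type — contradiction.
So Vera is a knave.
With that fixed, Elif's statement is false, so Elif is a knave.
With that fixed, Yusuf's statement is true, so Yusuf is a knight.
With that fixed, Maeve's statement is false, so Maeve is a knave.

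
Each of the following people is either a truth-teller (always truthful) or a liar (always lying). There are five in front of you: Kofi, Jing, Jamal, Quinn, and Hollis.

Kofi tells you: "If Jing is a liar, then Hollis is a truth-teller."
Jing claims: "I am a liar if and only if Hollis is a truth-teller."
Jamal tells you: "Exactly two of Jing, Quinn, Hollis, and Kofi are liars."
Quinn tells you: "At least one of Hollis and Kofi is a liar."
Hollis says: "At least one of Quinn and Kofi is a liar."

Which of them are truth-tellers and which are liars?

Kofi: truth-teller, Jing: truth-teller, Jamal: liar, Quinn: truth-teller, Hollis: liar

Consider Kofi. Suppose Kofi is a liar.
Then no assignment of the remaining roles makes every statement match its speaker's type — contradiction.
So Kofi is a truth-teller.
Consider Jing. Suppose Jing is a liar.
Then no assignment of the remaining roles makes every statement match its speaker's type — contradiction.
So Jing is a truth-teller.
Consider Jamal. Suppose Jamal is a truth-teller.
Then no assignment of the remaining roles makes every statement match its speaker's type — contradiction.
So Jamal is a liar.
Consider Quinn. Suppose Quinn is a liar.
Then no assignment of the remaining roles makes every statement match its speaker's type — contradiction.
So Quinn is a truth-teller.
With that fixed, Hollis's statement is false, so Hollis is a liar.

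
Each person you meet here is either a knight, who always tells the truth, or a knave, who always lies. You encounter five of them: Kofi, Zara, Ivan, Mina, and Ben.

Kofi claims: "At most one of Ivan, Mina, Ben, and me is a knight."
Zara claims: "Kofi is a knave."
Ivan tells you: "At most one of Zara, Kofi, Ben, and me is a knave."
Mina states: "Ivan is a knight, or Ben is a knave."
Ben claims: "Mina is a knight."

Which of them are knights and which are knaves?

Kofi: knave, Zara: knight, Ivan: knight, Mina: knight, Ben: knight

Consider Kofi. Suppose Kofi is a knight.
Then no assignment of the remaining roles makes every statement match its speaker's type — contradiction.
So Kofi is a knave.
With that fixed, Zara's statement is true, so Zara is a knight.
Consider Ivan. Suppose Ivan is a knave.
Then no assignment of the remaining roles makes every statement match its speaker's type — contradiction.
So Ivan is a knight.
With that fixed, Mina's statement is true, so Mina is a knight.
With that fixed, Ben's statement is true, so Ben is a knight.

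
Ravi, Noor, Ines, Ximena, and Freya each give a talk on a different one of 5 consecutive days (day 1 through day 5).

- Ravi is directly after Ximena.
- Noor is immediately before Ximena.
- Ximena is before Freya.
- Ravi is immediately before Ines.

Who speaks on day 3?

Ravi

With clues 1–2, Freya and Ines are ruled out for day 3.
With clues 1–3, Noor is ruled out for day 3.
With clues 1–4, Ximena is ruled out for day 3.
So day 3 is Ravi.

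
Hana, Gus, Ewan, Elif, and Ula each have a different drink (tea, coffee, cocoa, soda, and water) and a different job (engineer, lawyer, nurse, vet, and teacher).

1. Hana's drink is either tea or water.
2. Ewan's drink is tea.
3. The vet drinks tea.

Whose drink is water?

With clues 1–2, Elif, Ewan, Gus, and Ula are impossible for the one with drink water.
That leaves Hana.

Hana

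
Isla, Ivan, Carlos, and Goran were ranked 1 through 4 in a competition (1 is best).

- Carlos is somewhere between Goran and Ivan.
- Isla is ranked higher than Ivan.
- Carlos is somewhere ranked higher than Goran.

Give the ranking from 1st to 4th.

From clue 1: Carlos is in {2,3}.
From clues 1–2: Ivan is in {2,4}.
From clues 1–3: Isla → rank 1, Ivan → rank 2, Carlos → rank 3, Goran → rank 4.

Isla, Ivan, Carlos, Goran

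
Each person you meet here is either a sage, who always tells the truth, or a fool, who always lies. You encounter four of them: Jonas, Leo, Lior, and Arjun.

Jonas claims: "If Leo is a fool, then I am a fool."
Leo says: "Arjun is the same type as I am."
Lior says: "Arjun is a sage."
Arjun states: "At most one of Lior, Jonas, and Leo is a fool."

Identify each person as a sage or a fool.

Consider Jonas. Suppose Jonas is a fool.
Then Jonas's own statement would have to be false, but it can't be — contradiction.
So Jonas is a sage.
Consider Leo. Suppose Leo is a fool.
Then Jonas's statement comes out false, contradicting Jonas being a sage.
So Leo is a sage.
With that fixed, Arjun's statement is true, so Arjun is a sage.
With that fixed, Lior's statement is true, so Lior is a sage.

Jonas: sage, Leo: sage, Lior: sage, Arjun: sage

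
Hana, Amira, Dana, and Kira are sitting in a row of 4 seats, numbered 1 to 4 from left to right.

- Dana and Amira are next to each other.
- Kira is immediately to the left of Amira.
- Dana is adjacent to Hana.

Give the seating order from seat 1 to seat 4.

Kira, Amira, Dana, Hana

From clues 1–2: Hana is in {1,4}.
From clues 1–3: Kira → seat 1, Amira → seat 2, Dana → seat 3, Hana → seat 4.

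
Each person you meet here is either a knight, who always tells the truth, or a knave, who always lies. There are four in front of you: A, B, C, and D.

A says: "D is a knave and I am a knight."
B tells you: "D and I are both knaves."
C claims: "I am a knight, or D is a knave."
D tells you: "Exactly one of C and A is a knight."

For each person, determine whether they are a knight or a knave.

A: knave, B: knave, C: knight, D: knight

Consider A. Suppose A is a knight.
Then no assignment of the remaining roles makes every statement match its speaker's type — contradiction.
So A is a knave.
Consider B. Suppose B is a knight.
Then B's own statement would have to be true, but it can't be — contradiction.
So B is a knave.
Consider C. Suppose C is a knave.
Then no assignment of the remaining roles makes every statement match its speaker's type — contradiction.
So C is a knight.
With that fixed, D's statement is true, so D is a knight.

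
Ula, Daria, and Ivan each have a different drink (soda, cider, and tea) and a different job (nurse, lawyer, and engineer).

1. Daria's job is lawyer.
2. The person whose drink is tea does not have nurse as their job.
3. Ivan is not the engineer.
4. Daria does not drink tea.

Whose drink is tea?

With clues 1–3, Ivan is impossible for the one with drink tea.
With clues 1–4, Daria is impossible for the one with drink tea.
That leaves Ula.

Ula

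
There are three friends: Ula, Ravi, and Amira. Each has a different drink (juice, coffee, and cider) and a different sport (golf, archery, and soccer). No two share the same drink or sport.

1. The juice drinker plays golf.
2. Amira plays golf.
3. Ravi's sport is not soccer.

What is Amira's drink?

With clues 1–2, cider and coffee are impossible for Amira's drink.
That leaves juice.

juice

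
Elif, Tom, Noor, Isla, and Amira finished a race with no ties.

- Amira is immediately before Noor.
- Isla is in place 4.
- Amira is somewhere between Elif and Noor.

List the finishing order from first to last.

Elif, Amira, Noor, Isla, Tom

From clue 1: Noor is in {2,3,4,5}.
From clues 1–2: Isla → place 4.
From clues 1–3: Elif → place 1, Amira → place 2, Noor → place 3, Tom → place 5.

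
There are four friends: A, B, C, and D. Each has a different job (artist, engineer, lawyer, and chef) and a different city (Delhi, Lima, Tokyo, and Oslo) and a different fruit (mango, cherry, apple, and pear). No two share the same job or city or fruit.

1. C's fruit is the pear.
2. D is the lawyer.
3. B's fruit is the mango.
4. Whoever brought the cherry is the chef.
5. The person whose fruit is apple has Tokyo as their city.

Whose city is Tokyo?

D

With clues 1–5, A, B, and C are impossible for the one with city Tokyo.
That leaves D.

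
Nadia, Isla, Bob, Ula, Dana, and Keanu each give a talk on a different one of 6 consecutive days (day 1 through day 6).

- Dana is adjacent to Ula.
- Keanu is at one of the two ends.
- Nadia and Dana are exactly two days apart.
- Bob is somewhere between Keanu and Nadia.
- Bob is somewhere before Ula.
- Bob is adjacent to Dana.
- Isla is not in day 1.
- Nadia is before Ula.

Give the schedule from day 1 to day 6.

Nadia, Bob, Dana, Ula, Isla, Keanu

From clues 1–2: Keanu is in {1,6}.
From clues 1–5: Bob is in {2,3}.
From clues 1–8: Nadia → day 1, Bob → day 2, Dana → day 3, Ula → day 4, Isla → day 5, Keanu → day 6.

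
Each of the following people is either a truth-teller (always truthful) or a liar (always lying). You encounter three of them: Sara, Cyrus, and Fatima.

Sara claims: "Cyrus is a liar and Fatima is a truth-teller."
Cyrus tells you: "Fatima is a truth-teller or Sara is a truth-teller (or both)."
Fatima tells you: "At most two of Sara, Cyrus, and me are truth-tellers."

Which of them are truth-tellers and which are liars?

Consider Sara. Suppose Sara is a truth-teller.
Then no assignment of the remaining roles makes every statement match its speaker's type — contradiction.
So Sara is a liar.
With that fixed, Fatima's statement is true, so Fatima is a truth-teller.
With that fixed, Cyrus's statement is true, so Cyrus is a truth-teller.

Sara: liar, Cyrus: truth-teller, Fatima: truth-teller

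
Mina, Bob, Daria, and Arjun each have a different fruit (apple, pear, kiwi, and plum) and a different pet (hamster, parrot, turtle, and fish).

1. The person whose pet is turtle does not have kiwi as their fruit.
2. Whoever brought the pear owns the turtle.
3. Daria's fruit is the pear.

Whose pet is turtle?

With clues 1–3, Arjun, Bob, and Mina are impossible for the one with pet turtle.
That leaves Daria.

Daria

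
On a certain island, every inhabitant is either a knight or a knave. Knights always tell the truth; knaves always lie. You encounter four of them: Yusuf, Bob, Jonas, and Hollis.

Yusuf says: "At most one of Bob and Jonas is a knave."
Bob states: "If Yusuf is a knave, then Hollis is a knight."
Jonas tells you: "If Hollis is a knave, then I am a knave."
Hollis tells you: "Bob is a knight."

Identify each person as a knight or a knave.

Yusuf: knight, Bob: knight, Jonas: knight, Hollis: knight

Consider Yusuf. Suppose Yusuf is a knave.
Then no assignment of the remaining roles makes every statement match its speaker's type — contradiction.
So Yusuf is a knight.
With that fixed, Bob's statement is true, so Bob is a knight.
With that fixed, Hollis's statement is true, so Hollis is a knight.
With that fixed, Jonas's statement is true, so Jonas is a knight.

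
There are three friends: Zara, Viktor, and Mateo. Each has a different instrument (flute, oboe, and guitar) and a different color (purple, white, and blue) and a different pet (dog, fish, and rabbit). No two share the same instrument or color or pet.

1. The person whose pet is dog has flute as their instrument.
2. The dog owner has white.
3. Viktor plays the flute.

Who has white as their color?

Viktor

With clues 1–3, Mateo and Zara are impossible for the one with color white.
That leaves Viktor.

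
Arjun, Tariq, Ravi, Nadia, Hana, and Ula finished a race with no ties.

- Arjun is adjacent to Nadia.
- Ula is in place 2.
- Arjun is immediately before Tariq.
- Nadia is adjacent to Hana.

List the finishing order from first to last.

From clues 1–2: Ula → place 2.
From clues 1–3: Arjun is in {4,5}.
From clues 1–4: Ravi → place 1, Hana → place 3, Nadia → place 4, Arjun → place 5, Tariq → place 6.

Ravi, Ula, Hana, Nadia, Arjun, Tariq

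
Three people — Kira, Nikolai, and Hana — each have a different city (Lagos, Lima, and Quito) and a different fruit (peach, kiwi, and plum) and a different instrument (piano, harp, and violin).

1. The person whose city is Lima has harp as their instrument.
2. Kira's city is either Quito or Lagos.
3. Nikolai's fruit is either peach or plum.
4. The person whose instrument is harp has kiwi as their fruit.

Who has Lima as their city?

Hana

With clues 1–2, Kira is impossible for the one with city Lima.
With clues 1–4, Nikolai is impossible for the one with city Lima.
That leaves Hana.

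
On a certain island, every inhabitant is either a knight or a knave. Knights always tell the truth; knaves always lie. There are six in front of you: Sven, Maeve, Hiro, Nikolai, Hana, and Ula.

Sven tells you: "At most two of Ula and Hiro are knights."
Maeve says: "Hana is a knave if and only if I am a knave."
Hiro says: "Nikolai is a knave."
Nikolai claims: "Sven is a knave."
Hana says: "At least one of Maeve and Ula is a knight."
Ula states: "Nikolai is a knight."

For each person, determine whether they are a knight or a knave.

Regardless of anyone's role, Sven's statement is true, so Sven is a knight.
With that fixed, Nikolai's statement is false, so Nikolai is a knave.
With that fixed, Ula's statement is false, so Ula is a knave.
With that fixed, Hiro's statement is true, so Hiro is a knight.
Consider Maeve. Suppose Maeve is a knave.
Then no assignment of the remaining roles makes every statement match its speaker's type — contradiction.
So Maeve is a knight.
With that fixed, Hana's statement is true, so Hana is a knight.

Sven: knight, Maeve: knight, Hiro: knight, Nikolai: knave, Hana: knight, Ula: knave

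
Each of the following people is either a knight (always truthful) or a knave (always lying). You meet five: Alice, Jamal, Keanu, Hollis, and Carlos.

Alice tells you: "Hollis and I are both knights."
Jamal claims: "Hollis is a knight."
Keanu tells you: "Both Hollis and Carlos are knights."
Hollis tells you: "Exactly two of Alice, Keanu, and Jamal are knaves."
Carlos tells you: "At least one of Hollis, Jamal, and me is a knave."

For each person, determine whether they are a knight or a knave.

Consider Alice. Suppose Alice is a knight.
Then no assignment of the remaining roles makes every statement match its speaker's type — contradiction.
So Alice is a knave.
Consider Jamal. Suppose Jamal is a knight.
Then no assignment of the remaining roles makes every statement match its speaker's type — contradiction.
So Jamal is a knave.
With that fixed, Carlos's statement is true, so Carlos is a knight.
Consider Keanu. Suppose Keanu is a knight.
Then no assignment of the remaining roles makes every statement match its speaker's type — contradiction.
So Keanu is a knave.
With that fixed, Hollis's statement is false, so Hollis is a knave.

Alice: knave, Jamal: knave, Keanu: knave, Hollis: knave, Carlos: knight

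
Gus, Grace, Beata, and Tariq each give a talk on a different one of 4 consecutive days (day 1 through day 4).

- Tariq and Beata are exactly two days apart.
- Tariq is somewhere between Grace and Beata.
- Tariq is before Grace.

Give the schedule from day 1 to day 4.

From clues 1–2: Gus is in {2,3}.
From clues 1–3: Beata → day 1, Gus → day 2, Tariq → day 3, Grace → day 4.

Beata, Gus, Tariq, Grace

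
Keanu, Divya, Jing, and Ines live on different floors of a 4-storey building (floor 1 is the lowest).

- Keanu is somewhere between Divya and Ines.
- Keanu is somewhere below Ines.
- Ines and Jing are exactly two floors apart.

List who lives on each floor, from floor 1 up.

From clue 1: Keanu is in {2,3}.
From clues 1–3: Divya → floor 1, Jing → floor 2, Keanu → floor 3, Ines → floor 4.

Divya, Jing, Keanu, Ines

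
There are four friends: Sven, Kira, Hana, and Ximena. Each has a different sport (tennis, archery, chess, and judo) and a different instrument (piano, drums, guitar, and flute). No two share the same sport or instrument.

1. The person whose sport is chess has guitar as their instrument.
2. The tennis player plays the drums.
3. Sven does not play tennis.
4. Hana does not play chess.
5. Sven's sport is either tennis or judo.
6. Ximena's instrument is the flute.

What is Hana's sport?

With clues 1–4, chess is impossible for Hana's sport.
With clues 1–5, judo is impossible for Hana's sport.
With clues 1–6, archery is impossible for Hana's sport.
That leaves tennis.

tennis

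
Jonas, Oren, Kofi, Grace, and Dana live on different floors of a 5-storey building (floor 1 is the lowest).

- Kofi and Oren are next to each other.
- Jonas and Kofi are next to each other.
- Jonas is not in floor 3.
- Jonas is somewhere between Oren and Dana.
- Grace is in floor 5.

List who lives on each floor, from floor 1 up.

From clues 1–2: Kofi is in {2,3,4}.
From clues 1–3: Oren is in {2,3,4}.
From clues 1–4: Kofi → floor 3.
From clues 1–5: Dana → floor 1, Jonas → floor 2, Oren → floor 4, Grace → floor 5.

Dana, Jonas, Kofi, Oren, Grace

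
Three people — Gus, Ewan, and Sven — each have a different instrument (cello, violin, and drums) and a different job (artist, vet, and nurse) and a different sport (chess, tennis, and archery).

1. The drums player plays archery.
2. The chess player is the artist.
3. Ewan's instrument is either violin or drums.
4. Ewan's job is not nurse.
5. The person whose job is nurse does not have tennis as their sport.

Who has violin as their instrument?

With clues 1–5, Gus and Sven are impossible for the one with instrument violin.
That leaves Ewan.

Ewan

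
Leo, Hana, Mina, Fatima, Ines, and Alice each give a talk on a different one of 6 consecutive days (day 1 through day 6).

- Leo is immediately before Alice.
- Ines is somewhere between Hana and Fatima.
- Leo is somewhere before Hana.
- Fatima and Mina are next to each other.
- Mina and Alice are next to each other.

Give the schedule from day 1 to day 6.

Leo, Alice, Mina, Fatima, Ines, Hana

From clue 1: Leo is in {1,2,3,4,5}.
From clues 1–2: Ines is in {2,3,4,5}.
From clues 1–3: Leo is in {1,2,3,4}.
From clues 1–4: Hana is in {3,6}.
From clues 1–5: Leo → day 1, Alice → day 2, Mina → day 3, Fatima → day 4, Ines → day 5, Hana → day 6.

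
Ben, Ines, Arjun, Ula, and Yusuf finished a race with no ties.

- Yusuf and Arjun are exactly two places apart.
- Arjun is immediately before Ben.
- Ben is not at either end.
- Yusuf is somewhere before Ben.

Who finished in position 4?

Ben

With clues 1–3, Arjun is ruled out for place 4.
With clues 1–4, Ines, Ula, and Yusuf are ruled out for place 4.
So place 4 is Ben.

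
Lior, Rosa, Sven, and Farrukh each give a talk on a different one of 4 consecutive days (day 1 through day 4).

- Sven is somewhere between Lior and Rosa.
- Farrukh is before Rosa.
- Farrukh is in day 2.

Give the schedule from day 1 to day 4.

From clue 1: Sven is in {2,3}.
From clues 1–2: Rosa is in {2,4}.
From clues 1–3: Lior → day 1, Farrukh → day 2, Sven → day 3, Rosa → day 4.

Lior, Farrukh, Sven, Rosa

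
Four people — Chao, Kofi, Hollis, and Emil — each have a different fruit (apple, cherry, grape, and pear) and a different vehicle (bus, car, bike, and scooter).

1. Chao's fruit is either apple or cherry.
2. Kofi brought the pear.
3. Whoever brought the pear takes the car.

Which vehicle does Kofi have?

With clues 1–3, bike, bus, and scooter are impossible for Kofi's vehicle.
That leaves car.

car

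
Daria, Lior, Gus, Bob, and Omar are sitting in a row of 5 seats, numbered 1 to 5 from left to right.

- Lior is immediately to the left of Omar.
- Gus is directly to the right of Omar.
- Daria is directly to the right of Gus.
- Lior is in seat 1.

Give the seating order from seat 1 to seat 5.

Lior, Omar, Gus, Daria, Bob

From clue 1: Lior is in {1,2,3,4}.
From clues 1–2: Lior is in {1,2,3}.
From clues 1–3: Daria is in {4,5}.
From clues 1–4: Lior → seat 1, Omar → seat 2, Gus → seat 3, Daria → seat 4, Bob → seat 5.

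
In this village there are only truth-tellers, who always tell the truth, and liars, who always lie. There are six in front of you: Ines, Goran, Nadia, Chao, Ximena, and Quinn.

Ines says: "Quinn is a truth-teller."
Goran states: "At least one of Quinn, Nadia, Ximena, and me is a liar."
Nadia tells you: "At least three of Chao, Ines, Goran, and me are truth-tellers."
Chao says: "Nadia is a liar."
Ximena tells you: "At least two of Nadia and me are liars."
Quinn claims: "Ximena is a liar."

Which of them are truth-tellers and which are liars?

Ines: truth-teller, Goran: truth-teller, Nadia: truth-teller, Chao: liar, Ximena: liar, Quinn: truth-teller

Consider Ines. Suppose Ines is a liar.
Then no assignment of the remaining roles makes every statement match its speaker's type — contradiction.
So Ines is a truth-teller.
Consider Goran. Suppose Goran is a liar.
Then Goran's own statement would have to be false, but it can't be — contradiction.
So Goran is a truth-teller.
Consider Nadia. Suppose Nadia is a liar.
Then whichever role Ximena has, Ximena's statement has the wrong truth value — contradiction.
So Nadia is a truth-teller.
With that fixed, Chao's statement is false, so Chao is a liar.
With that fixed, Ximena's statement is false, so Ximena is a liar.
With that fixed, Quinn's statement is true, so Quinn is a truth-teller.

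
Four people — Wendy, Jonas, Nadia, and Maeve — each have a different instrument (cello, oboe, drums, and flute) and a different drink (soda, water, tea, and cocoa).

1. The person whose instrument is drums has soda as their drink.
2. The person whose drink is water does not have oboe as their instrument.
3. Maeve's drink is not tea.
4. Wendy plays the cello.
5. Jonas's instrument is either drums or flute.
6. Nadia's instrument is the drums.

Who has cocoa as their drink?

Maeve

With clues 1–6, Jonas, Nadia, and Wendy are impossible for the one with drink cocoa.
That leaves Maeve.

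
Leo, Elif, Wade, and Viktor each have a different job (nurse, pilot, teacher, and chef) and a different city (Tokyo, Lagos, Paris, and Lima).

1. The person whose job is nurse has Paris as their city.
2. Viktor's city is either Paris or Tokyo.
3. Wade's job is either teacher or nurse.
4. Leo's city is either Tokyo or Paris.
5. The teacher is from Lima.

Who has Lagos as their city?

With clues 1–2, Viktor is impossible for the one with city Lagos.
With clues 1–4, Leo is impossible for the one with city Lagos.
With clues 1–5, Wade is impossible for the one with city Lagos.
That leaves Elif.

Elif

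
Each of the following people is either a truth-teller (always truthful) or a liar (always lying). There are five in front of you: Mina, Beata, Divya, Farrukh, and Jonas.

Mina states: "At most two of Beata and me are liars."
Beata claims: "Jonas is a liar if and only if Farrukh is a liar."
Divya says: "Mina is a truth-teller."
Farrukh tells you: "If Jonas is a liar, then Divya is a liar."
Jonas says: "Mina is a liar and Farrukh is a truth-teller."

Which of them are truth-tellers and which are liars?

Mina: truth-teller, Beata: truth-teller, Divya: truth-teller, Farrukh: liar, Jonas: liar

Regardless of anyone's role, Mina's statement is true, so Mina is a truth-teller.
With that fixed, Divya's statement is true, so Divya is a truth-teller.
With that fixed, Jonas's statement is false, so Jonas is a liar.
With that fixed, Farrukh's statement is false, so Farrukh is a liar.
With that fixed, Beata's statement is true, so Beata is a truth-teller.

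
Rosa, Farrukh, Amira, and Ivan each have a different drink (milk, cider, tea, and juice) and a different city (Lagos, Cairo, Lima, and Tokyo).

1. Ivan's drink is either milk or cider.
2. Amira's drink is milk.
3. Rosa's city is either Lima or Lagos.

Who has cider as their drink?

With clues 1–2, Amira, Farrukh, and Rosa are impossible for the one with drink cider.
That leaves Ivan.

Ivan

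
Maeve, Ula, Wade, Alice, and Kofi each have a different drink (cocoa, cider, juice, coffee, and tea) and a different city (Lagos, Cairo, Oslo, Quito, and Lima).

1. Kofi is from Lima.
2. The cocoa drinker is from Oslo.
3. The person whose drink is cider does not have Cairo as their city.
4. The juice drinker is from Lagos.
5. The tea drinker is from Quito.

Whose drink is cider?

With clues 1–5, Alice, Maeve, Ula, and Wade are impossible for the one with drink cider.
That leaves Kofi.

Kofi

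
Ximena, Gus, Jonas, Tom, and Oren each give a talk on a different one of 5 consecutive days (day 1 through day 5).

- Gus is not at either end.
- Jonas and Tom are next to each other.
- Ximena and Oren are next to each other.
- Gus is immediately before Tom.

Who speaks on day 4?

With clues 1–3, Gus is ruled out for day 4.
With clues 1–4, Jonas, Oren, and Ximena are ruled out for day 4.
So day 4 is Tom.

Tom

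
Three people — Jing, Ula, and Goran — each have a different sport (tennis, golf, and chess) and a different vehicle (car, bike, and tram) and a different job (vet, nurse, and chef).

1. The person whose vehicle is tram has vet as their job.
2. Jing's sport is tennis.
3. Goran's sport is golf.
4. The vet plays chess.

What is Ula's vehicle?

With clues 1–4, bike and car are impossible for Ula's vehicle.
That leaves tram.

tram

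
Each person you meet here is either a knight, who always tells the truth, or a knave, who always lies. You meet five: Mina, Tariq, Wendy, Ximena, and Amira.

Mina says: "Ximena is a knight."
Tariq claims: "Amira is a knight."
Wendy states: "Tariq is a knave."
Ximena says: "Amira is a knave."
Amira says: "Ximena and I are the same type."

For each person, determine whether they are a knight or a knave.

Mina: knight, Tariq: knave, Wendy: knight, Ximena: knight, Amira: knave

Consider Mina. Suppose Mina is a knave.
Then no assignment of the remaining roles makes every statement match its speaker's type — contradiction.
So Mina is a knight.
Consider Tariq. Suppose Tariq is a knight.
Then no assignment of the remaining roles makes every statement match its speaker's type — contradiction.
So Tariq is a knave.
With that fixed, Wendy's statement is true, so Wendy is a knight.
Consider Ximena. Suppose Ximena is a knave.
Then Mina's statement comes out false, contradicting Mina being a knight.
So Ximena is a knight.
Consider Amira. Suppose Amira is a knight.
Then Tariq's statement comes out true, contradicting Tariq being a knave.
So Amira is a knave.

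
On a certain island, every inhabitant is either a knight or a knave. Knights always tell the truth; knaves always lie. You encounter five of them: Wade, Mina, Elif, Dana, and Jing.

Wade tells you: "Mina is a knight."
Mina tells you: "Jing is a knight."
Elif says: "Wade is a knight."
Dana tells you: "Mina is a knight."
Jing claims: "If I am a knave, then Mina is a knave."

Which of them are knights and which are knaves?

Wade: knight, Mina: knight, Elif: knight, Dana: knight, Jing: knight

Consider Wade. Suppose Wade is a knave.
Then no assignment of the remaining roles makes every statement match its speaker's type — contradiction.
So Wade is a knight.
With that fixed, Elif's statement is true, so Elif is a knight.
Consider Mina. Suppose Mina is a knave.
Then Wade's statement comes out false, contradicting Wade being a knight.
So Mina is a knight.
With that fixed, Dana's statement is true, so Dana is a knight.
Consider Jing. Suppose Jing is a knave.
Then Mina's statement comes out false, contradicting Mina being a knight.
So Jing is a knight.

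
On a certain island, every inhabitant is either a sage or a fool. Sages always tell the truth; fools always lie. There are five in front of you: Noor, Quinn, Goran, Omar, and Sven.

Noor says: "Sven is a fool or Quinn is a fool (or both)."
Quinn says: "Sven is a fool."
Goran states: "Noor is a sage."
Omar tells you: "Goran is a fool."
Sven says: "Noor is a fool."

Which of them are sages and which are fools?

Consider Noor. Suppose Noor is a fool.
Then no assignment of the remaining roles makes every statement match its speaker's type — contradiction.
So Noor is a sage.
With that fixed, Goran's statement is true, so Goran is a sage.
With that fixed, Omar's statement is false, so Omar is a fool.
With that fixed, Sven's statement is false, so Sven is a fool.
With that fixed, Quinn's statement is true, so Quinn is a sage.

Noor: sage, Quinn: sage, Goran: sage, Omar: fool, Sven: fool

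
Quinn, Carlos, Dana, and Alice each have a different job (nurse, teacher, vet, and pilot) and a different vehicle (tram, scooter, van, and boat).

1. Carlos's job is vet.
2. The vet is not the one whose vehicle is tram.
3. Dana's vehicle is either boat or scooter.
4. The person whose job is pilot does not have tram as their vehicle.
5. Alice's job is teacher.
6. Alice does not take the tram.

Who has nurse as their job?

Quinn

Clue 1 rules out Carlos for the one with job nurse.
With clues 1–5, Alice is impossible for the one with job nurse.
With clues 1–6, Dana is impossible for the one with job nurse.
That leaves Quinn.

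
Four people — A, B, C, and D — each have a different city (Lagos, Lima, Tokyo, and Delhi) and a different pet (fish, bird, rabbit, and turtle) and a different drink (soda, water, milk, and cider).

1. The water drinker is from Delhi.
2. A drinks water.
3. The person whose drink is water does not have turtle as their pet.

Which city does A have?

With clues 1–2, Lagos, Lima, and Tokyo are impossible for A's city.
That leaves Delhi.

Delhi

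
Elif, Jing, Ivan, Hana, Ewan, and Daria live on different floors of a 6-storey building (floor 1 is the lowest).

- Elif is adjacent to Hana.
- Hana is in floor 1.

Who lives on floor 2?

Elif

With clues 1–2, Daria, Ewan, Hana, Ivan, and Jing are ruled out for floor 2.
So floor 2 is Elif.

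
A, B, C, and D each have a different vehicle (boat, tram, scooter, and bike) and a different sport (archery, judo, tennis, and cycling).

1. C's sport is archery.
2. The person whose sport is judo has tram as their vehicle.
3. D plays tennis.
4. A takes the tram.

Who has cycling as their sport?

Clue 1 rules out C for the one with sport cycling.
With clues 1–3, D is impossible for the one with sport cycling.
With clues 1–4, A is impossible for the one with sport cycling.
That leaves B.

B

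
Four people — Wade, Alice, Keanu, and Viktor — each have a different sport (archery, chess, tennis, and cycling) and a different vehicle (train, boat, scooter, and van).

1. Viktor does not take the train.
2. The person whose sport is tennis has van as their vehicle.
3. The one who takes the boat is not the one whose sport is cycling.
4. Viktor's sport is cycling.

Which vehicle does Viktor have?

Clue 1 rules out train for Viktor's vehicle.
With clues 1–4, boat and van are impossible for Viktor's vehicle.
That leaves scooter.

scooter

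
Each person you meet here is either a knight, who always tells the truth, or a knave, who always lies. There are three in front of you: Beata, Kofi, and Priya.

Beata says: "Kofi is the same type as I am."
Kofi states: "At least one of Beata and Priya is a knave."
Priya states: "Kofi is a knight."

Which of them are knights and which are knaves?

Consider Beata. Suppose Beata is a knight.
Then no assignment of the remaining roles makes every statement match its speaker's type — contradiction.
So Beata is a knave.
With that fixed, Kofi's statement is true, so Kofi is a knight.
With that fixed, Priya's statement is true, so Priya is a knight.

Beata: knave, Kofi: knight, Priya: knight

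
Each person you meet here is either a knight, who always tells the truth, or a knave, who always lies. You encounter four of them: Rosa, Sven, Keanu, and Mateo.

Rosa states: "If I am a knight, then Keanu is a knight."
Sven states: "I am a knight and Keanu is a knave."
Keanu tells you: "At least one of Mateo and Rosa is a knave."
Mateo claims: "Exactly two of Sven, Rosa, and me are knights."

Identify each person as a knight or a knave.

Rosa: knight, Sven: knave, Keanu: knight, Mateo: knave

Consider Rosa. Suppose Rosa is a knave.
Then Rosa's own statement would have to be false, but it can't be — contradiction.
So Rosa is a knight.
Consider Sven. Suppose Sven is a knight.
Then whichever role Mateo has, Mateo's statement has the wrong truth value — contradiction.
So Sven is a knave.
Consider Keanu. Suppose Keanu is a knave.
Then Rosa's statement comes out false, contradicting Rosa being a knight.
So Keanu is a knight.
Consider Mateo. Suppose Mateo is a knight.
Then Keanu's statement comes out false, contradicting Keanu being a knight.
So Mateo is a knave.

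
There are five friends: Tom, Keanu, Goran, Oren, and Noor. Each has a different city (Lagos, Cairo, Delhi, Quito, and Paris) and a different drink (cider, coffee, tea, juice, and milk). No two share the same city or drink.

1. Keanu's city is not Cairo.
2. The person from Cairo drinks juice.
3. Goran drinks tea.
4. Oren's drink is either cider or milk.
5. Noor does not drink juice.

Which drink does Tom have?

juice

With clues 1–3, tea is impossible for Tom's drink.
With clues 1–5, cider, coffee, and milk are impossible for Tom's drink.
That leaves juice.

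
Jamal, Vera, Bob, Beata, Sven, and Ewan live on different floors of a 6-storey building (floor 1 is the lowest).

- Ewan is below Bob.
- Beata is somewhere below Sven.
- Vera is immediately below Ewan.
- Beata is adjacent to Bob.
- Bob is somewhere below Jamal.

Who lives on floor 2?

With clues 1–3, Bob is ruled out for floor 2.
With clues 1–4, Beata, Jamal, and Sven are ruled out for floor 2.
With clues 1–5, Vera is ruled out for floor 2.
So floor 2 is Ewan.

Ewan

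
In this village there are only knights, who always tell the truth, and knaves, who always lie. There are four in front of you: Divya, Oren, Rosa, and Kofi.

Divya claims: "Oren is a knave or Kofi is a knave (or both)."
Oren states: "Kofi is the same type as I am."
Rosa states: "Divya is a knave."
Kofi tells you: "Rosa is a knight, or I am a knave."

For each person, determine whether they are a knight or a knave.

Consider Divya. Suppose Divya is a knight.
Then no assignment of the remaining roles makes every statement match its speaker's type — contradiction.
So Divya is a knave.
With that fixed, Rosa's statement is true, so Rosa is a knight.
With that fixed, Kofi's statement is true, so Kofi is a knight.
Consider Oren. Suppose Oren is a knave.
Then Divya's statement comes out true, contradicting Divya being a knave.
So Oren is a knight.

Divya: knave, Oren: knight, Rosa: knight, Kofi: knight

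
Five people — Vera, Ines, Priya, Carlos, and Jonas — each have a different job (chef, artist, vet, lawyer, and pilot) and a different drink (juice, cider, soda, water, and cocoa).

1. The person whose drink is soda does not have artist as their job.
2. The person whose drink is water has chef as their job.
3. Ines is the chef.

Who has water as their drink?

With clues 1–3, Carlos, Jonas, Priya, and Vera are impossible for the one with drink water.
That leaves Ines.

Ines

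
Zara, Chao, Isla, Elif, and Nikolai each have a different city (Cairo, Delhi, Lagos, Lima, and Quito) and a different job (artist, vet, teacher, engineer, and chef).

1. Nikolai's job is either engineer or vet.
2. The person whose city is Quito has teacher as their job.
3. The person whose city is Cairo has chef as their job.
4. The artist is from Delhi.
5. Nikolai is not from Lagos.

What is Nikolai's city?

Lima

With clues 1–2, Quito is impossible for Nikolai's city.
With clues 1–3, Cairo is impossible for Nikolai's city.
With clues 1–4, Delhi is impossible for Nikolai's city.
With clues 1–5, Lagos is impossible for Nikolai's city.
That leaves Lima.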